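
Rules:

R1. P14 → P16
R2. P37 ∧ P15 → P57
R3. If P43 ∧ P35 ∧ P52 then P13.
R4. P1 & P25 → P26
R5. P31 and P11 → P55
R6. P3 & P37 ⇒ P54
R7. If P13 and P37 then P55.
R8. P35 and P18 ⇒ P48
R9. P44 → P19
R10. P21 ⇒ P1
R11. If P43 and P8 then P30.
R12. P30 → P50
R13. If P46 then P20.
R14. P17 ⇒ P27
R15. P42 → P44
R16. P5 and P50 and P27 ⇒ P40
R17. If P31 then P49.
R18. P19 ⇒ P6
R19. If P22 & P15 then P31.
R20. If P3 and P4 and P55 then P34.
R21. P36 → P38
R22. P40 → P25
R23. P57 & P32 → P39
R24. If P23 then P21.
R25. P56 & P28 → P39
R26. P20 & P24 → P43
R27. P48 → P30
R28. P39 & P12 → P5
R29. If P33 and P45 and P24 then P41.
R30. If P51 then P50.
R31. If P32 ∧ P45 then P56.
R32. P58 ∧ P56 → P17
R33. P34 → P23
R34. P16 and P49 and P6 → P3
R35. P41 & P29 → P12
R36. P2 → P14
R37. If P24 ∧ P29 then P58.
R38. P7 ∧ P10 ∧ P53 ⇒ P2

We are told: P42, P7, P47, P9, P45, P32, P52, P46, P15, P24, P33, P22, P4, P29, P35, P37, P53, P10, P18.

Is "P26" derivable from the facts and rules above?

Yes

P57  (by R2: P37, P15)
P48  (by R8: P35, P18)
P20  (by R13: P46)
P44  (by R15: P42)
P31  (by R19: P22, P15)
P39  (by R23: P57, P32)
P43  (by R26: P20, P24)
P30  (by R27: P48)
P41  (by R29: P33, P45, P24)
P56  (by R31: P32, P45)
P12  (by R35: P41, P29)
P58  (by R37: P24, P29)
P2  (by R38: P7, P10, P53)
P13  (by R3: P43, P35, P52)
P55  (by R7: P13, P37)
P19  (by R9: P44)
P50  (by R12: P30)
P49  (by R17: P31)
P6  (by R18: P19)
P5  (by R28: P39, P12)
P17  (by R32: P58, P56)
P14  (by R36: P2)
P16  (by R1: P14)
P27  (by R14: P17)
P40  (by R16: P5, P50, P27)
P25  (by R22: P40)
P3  (by R34: P16, P49, P6)
P34  (by R20: P3, P4, P55)
P23  (by R33: P34)
P21  (by R24: P23)
P1  (by R10: P21)
P26  (by R4: P1, P25)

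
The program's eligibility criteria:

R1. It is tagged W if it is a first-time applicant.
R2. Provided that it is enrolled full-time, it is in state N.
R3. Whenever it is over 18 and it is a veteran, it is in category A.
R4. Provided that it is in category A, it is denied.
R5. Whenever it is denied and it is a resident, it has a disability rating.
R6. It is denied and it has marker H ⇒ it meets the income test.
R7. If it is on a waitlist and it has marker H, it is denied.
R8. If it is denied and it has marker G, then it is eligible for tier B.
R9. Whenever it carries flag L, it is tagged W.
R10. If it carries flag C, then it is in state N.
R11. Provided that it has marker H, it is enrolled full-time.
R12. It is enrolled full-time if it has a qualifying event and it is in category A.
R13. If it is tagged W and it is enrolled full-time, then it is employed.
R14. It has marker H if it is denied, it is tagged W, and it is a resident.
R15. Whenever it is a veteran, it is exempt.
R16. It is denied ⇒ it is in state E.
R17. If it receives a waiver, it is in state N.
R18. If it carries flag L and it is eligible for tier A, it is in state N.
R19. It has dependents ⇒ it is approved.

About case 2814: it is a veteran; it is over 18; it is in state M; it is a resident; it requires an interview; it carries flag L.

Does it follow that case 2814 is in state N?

By R3 (it is over 18, it is a veteran): it is in category A.
By R4 (it is in category A): it is denied.
By R9 (it carries flag L): it is tagged W.
By R14 (it is denied, it is tagged W, it is a resident): it has marker H.
By R11 (it has marker H): it is enrolled full-time.
By R2 (it is enrolled full-time): it is in state N.

Yes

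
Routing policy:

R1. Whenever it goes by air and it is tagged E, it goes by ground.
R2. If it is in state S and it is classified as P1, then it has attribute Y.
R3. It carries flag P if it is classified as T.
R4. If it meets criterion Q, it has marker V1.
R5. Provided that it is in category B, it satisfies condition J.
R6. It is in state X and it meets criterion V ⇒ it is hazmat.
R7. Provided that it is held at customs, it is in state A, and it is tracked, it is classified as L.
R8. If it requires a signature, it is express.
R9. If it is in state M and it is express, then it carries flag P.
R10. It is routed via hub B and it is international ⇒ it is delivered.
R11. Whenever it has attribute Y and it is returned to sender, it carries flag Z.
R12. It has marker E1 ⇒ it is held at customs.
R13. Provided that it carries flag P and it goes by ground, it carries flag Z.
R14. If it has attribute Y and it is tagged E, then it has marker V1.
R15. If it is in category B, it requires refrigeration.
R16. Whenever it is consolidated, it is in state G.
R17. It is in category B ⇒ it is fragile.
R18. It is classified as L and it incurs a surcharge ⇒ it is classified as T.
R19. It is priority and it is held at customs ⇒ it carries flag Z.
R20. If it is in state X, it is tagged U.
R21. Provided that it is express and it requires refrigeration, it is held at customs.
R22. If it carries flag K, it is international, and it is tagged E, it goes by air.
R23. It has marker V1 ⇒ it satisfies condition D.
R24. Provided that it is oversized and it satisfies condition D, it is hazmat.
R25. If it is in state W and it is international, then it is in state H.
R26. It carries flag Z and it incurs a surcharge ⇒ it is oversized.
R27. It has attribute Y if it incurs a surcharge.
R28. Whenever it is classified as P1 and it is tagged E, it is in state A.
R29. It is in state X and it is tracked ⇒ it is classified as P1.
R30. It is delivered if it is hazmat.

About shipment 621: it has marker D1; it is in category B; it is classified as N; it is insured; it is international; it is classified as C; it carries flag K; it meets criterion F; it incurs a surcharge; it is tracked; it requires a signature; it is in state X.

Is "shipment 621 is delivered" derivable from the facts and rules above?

No

Forward chaining from the given facts derives: satisfies condition J, is express, requires refrigeration, is fragile, is tagged U, is held at customs, has attribute Y, is classified as P1.
Rules concluding "it is delivered": R10 needs "it is routed via hub B"; R30 needs "it is hazmat" — none of these are established.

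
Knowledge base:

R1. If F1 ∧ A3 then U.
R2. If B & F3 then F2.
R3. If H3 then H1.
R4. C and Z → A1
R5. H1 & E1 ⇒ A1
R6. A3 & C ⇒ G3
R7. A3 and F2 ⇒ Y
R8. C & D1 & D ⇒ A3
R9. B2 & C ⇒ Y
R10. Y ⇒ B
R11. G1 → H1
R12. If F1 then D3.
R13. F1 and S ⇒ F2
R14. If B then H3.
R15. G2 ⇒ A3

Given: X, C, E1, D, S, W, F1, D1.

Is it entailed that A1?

A3  (by R8: C, D1, D)
F2  (by R13: F1, S)
Y  (by R7: A3, F2)
B  (by R10: Y)
H3  (by R14: B)
H1  (by R3: H3)
A1  (by R5: H1, E1)

Yes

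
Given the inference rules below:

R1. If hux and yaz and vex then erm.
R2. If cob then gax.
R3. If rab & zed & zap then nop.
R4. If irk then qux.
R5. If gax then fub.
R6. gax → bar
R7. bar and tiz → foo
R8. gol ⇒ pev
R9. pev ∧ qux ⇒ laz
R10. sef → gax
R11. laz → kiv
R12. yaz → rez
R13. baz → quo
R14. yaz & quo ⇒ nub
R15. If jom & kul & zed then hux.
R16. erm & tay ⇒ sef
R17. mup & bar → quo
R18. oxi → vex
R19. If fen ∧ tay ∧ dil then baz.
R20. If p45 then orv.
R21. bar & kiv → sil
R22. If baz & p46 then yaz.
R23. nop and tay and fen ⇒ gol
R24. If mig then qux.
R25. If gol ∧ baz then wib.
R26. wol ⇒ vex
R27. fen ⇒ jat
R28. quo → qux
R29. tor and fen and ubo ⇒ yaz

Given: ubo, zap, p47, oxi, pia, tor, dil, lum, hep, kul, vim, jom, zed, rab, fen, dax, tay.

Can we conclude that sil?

nop  (by R3: rab, zed, zap)
hux  (by R15: jom, kul, zed)
vex  (by R18: oxi)
baz  (by R19: fen, tay, dil)
gol  (by R23: nop, tay, fen)
yaz  (by R29: tor, fen, ubo)
erm  (by R1: hux, yaz, vex)
pev  (by R8: gol)
quo  (by R13: baz)
sef  (by R16: erm, tay)
qux  (by R28: quo)
laz  (by R9: pev, qux)
gax  (by R10: sef)
kiv  (by R11: laz)
bar  (by R6: gax)
sil  (by R21: bar, kiv)

Yes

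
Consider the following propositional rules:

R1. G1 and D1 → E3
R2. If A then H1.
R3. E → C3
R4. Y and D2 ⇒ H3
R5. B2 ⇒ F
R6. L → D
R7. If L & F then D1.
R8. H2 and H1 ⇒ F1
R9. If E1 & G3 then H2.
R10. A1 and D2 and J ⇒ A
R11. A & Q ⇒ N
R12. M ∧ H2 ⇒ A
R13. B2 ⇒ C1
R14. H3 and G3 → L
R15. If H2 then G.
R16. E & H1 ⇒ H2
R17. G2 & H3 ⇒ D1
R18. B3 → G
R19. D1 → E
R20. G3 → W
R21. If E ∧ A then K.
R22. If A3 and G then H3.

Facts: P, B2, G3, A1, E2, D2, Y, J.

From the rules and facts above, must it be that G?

H3  (by R4: Y, D2)
F  (by R5: B2)
A  (by R10: A1, D2, J)
L  (by R14: H3, G3)
H1  (by R2: A)
D1  (by R7: L, F)
E  (by R19: D1)
H2  (by R16: E, H1)
G  (by R15: H2)

Yes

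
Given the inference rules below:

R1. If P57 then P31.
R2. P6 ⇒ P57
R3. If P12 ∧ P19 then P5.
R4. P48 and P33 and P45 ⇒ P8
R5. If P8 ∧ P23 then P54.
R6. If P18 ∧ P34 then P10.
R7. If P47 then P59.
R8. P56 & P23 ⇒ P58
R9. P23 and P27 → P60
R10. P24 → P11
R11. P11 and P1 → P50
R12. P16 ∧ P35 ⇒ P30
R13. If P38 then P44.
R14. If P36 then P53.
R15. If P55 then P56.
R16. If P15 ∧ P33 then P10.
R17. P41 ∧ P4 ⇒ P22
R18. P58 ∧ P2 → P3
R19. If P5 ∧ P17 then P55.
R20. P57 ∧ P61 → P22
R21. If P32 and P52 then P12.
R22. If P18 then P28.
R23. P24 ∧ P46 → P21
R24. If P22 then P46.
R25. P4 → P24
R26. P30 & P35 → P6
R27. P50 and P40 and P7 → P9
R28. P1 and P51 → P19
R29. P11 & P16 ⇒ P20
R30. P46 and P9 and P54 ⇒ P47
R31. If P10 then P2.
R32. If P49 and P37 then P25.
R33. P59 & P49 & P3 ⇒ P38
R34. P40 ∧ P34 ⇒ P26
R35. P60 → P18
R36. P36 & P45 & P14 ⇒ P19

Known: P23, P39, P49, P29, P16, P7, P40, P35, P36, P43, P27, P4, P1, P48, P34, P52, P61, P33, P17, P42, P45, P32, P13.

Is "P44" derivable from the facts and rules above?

Forward chaining from the given facts derives: P8, P54, P60, P30, P53, P12, P24, P6, P26, P18, P57, P10, P11, P50, P22, P28, P46, P9, P20, P47, P2, P31, P59, P21.
The only rule concluding P44 is R13, which needs P38; that is never established.

No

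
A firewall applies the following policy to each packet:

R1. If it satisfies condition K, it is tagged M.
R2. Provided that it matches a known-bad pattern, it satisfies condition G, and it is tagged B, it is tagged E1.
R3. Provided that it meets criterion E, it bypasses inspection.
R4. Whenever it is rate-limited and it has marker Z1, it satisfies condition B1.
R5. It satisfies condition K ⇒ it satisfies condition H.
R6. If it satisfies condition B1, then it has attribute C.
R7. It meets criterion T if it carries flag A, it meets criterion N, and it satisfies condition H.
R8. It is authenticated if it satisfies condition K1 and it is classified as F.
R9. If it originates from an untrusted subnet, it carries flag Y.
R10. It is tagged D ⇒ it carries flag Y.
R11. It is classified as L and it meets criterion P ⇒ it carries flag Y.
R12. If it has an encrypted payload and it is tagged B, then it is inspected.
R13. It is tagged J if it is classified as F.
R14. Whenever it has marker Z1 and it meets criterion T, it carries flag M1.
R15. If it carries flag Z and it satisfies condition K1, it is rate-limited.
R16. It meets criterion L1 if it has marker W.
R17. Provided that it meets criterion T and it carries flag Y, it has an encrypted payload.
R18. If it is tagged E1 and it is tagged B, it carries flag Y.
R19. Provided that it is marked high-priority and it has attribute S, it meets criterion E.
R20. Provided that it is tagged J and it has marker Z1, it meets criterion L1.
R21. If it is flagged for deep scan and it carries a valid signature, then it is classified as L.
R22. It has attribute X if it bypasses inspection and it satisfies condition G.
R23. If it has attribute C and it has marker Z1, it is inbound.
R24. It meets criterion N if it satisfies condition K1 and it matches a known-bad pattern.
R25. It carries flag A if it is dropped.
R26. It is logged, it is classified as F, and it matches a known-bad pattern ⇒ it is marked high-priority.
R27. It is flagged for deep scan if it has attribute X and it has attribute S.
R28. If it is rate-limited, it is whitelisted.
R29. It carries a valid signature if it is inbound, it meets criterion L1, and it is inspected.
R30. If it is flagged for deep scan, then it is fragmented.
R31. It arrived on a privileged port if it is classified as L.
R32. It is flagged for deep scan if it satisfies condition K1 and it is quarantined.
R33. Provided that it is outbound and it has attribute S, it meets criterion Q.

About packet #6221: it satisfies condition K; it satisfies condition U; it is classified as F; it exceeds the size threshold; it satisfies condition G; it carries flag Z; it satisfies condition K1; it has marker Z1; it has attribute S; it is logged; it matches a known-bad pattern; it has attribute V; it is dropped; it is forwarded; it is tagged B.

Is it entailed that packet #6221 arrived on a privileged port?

By R2 (it matches a known-bad pattern, it satisfies condition G, it is tagged B): it is tagged E1.
By R5 (it satisfies condition K): it satisfies condition H.
By R13 (it is classified as F): it is tagged J.
By R15 (it carries flag Z, it satisfies condition K1): it is rate-limited.
By R18 (it is tagged E1, it is tagged B): it carries flag Y.
By R20 (it is tagged J, it has marker Z1): it meets criterion L1.
By R24 (it satisfies condition K1, it matches a known-bad pattern): it meets criterion N.
By R25 (it is dropped): it carries flag A.
By R26 (it is logged, it is classified as F, it matches a known-bad pattern): it is marked high-priority.
By R4 (it is rate-limited, it has marker Z1): it satisfies condition B1.
By R6 (it satisfies condition B1): it has attribute C.
By R7 (it carries flag A, it meets criterion N, it satisfies condition H): it meets criterion T.
By R17 (it meets criterion T, it carries flag Y): it has an encrypted payload.
By R19 (it is marked high-priority, it has attribute S): it meets criterion E.
By R23 (it has attribute C, it has marker Z1): it is inbound.
By R3 (it meets criterion E): it bypasses inspection.
By R12 (it has an encrypted payload, it is tagged B): it is inspected.
By R22 (it bypasses inspection, it satisfies condition G): it has attribute X.
By R27 (it has attribute X, it has attribute S): it is flagged for deep scan.
By R29 (it is inbound, it meets criterion L1, it is inspected): it carries a valid signature.
By R21 (it is flagged for deep scan, it carries a valid signature): it is classified as L.
By R31 (it is classified as L): it arrived on a privileged port.

Yes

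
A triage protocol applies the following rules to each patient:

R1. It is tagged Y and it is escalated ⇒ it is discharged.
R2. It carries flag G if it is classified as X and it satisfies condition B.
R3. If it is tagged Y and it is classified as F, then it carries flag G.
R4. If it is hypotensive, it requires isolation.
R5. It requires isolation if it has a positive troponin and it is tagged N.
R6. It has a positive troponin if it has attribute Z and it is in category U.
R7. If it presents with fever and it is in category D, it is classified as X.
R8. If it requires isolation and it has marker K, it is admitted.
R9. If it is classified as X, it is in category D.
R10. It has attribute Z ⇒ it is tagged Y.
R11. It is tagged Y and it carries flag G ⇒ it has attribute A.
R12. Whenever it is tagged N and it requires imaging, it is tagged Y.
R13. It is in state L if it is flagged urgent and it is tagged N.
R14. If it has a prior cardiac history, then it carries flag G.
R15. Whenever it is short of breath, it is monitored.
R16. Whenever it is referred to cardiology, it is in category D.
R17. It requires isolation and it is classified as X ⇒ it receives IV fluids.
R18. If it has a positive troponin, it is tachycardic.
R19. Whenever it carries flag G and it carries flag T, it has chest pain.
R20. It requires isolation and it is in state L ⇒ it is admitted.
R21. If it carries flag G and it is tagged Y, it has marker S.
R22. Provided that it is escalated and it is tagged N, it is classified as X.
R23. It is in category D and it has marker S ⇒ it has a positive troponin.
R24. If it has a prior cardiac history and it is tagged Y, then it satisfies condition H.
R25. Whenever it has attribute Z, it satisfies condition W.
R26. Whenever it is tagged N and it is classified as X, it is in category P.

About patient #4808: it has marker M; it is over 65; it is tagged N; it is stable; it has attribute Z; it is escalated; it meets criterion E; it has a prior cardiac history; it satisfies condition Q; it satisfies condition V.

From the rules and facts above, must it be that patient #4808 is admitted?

No

Forward chaining from the given facts derives: is tagged Y, carries flag G, has marker S, is classified as X, satisfies condition H, satisfies condition W, is in category P, is discharged, is in category D, has attribute A, has a positive troponin, requires isolation, receives IV fluids, is tachycardic.
Rules concluding "it is admitted": R8 needs "it has marker K"; R20 needs "it is in state L" — none of these are established.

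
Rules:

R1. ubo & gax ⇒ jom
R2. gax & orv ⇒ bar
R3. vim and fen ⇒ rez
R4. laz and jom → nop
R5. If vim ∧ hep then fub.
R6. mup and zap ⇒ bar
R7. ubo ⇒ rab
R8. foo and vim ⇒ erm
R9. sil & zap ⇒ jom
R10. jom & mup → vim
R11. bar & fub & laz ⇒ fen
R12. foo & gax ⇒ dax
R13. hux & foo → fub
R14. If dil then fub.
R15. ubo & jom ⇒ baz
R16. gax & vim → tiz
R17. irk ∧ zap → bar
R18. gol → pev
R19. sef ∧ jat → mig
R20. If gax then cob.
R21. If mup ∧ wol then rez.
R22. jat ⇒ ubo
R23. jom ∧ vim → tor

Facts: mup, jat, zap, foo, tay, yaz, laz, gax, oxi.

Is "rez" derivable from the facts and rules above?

No

Forward chaining from the given facts derives: bar, dax, cob, ubo, jom, nop, rab, vim, baz, tiz, tor, erm.
Rules concluding rez: R3 needs fen; R21 needs wol — none of these are established.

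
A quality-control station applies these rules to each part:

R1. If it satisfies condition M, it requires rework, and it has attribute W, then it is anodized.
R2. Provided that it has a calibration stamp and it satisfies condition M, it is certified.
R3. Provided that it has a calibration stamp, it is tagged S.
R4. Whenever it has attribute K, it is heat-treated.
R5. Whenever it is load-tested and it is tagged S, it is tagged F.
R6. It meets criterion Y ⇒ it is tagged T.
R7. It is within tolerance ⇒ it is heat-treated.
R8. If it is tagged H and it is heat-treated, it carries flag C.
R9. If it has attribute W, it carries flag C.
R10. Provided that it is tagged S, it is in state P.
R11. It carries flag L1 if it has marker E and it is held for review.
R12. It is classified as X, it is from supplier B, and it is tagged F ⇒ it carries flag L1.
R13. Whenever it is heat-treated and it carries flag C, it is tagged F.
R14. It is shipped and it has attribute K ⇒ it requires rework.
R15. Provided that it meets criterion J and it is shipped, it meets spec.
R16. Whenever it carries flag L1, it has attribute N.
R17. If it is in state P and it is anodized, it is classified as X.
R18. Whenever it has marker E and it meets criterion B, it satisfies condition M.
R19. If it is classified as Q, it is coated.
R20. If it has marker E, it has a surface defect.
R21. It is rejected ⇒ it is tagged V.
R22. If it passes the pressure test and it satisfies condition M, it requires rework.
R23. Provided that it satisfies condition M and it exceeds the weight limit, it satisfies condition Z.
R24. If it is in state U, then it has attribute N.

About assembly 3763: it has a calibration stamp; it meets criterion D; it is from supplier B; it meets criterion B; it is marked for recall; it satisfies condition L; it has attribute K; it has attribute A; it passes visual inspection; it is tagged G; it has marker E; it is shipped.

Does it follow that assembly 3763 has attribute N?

Forward chaining from the given facts derives: is tagged S, is heat-treated, is in state P, requires rework, satisfies condition M, has a surface defect, is certified.
Rules concluding "it has attribute N": R16 needs "it carries flag L1"; R24 needs "it is in state U" — none of these are established.

No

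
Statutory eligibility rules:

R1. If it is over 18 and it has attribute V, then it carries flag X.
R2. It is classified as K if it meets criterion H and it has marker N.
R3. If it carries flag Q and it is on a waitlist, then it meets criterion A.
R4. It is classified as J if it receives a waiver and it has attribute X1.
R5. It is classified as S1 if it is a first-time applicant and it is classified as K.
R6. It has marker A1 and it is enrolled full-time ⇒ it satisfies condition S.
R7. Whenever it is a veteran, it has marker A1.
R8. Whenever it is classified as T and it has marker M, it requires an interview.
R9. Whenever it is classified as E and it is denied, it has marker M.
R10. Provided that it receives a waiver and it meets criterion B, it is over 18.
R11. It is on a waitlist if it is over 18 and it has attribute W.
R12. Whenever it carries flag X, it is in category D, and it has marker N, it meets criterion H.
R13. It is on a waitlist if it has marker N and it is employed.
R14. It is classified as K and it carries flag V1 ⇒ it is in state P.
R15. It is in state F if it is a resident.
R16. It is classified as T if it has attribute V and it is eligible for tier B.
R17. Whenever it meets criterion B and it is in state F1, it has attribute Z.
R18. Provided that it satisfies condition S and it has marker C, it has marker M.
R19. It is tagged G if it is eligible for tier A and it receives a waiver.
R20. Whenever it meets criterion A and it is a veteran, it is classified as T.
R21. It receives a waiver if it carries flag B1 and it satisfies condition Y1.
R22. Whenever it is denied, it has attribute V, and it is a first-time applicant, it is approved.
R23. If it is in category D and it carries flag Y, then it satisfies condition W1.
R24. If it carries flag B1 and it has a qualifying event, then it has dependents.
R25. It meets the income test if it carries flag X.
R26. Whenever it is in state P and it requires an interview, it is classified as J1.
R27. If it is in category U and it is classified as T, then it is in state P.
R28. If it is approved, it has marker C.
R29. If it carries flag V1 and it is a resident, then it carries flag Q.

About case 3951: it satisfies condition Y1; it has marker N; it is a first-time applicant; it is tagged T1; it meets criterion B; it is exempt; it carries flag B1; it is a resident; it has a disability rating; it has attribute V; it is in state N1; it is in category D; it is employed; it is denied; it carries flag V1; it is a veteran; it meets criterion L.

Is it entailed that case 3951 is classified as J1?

Forward chaining from the given facts derives: has marker A1, is on a waitlist, is in state F, receives a waiver, is approved, has marker C, carries flag Q, meets criterion A, is over 18, is classified as T, carries flag X, meets criterion H, meets the income test, is classified as K, is classified as S1, is in state P.
The only rule concluding "it is classified as J1" is R26, which needs "it requires an interview"; that is never established.

No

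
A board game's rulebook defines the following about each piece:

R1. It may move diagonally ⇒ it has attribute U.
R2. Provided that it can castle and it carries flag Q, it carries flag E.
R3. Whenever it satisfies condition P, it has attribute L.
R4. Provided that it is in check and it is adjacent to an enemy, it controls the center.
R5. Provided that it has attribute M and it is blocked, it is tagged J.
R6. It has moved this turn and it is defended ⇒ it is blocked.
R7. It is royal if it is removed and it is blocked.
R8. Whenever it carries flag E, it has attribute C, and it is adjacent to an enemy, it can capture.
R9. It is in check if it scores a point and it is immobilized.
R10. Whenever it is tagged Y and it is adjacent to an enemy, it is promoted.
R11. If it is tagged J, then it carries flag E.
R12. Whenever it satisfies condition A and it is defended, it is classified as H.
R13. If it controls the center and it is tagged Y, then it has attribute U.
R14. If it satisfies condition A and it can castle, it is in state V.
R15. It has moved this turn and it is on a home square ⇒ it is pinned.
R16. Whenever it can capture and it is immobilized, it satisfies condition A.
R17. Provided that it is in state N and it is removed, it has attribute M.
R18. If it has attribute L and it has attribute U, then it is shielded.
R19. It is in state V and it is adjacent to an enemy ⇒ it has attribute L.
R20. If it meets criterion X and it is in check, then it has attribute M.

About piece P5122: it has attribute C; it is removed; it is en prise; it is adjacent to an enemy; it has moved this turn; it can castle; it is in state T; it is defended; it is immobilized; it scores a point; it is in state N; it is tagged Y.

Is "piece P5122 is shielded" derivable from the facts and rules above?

Yes

By R6 (it has moved this turn, it is defended): it is blocked.
By R9 (it scores a point, it is immobilized): it is in check.
By R17 (it is in state N, it is removed): it has attribute M.
By R4 (it is in check, it is adjacent to an enemy): it controls the center.
By R5 (it has attribute M, it is blocked): it is tagged J.
By R11 (it is tagged J): it carries flag E.
By R13 (it controls the center, it is tagged Y): it has attribute U.
By R8 (it carries flag E, it has attribute C, it is adjacent to an enemy): it can capture.
By R16 (it can capture, it is immobilized): it satisfies condition A.
By R14 (it satisfies condition A, it can castle): it is in state V.
By R19 (it is in state V, it is adjacent to an enemy): it has attribute L.
By R18 (it has attribute L, it has attribute U): it is shielded.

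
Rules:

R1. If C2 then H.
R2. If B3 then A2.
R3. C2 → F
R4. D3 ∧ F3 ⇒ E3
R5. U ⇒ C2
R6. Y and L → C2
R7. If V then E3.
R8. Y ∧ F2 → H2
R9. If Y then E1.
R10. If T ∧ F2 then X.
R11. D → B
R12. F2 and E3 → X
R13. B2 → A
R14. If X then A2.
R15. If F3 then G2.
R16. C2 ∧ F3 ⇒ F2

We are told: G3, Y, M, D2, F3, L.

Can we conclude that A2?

Forward chaining from the given facts derives: C2, E1, G2, F2, H, F, H2.
Rules concluding A2: R2 needs B3; R14 needs X — none of these are established.

No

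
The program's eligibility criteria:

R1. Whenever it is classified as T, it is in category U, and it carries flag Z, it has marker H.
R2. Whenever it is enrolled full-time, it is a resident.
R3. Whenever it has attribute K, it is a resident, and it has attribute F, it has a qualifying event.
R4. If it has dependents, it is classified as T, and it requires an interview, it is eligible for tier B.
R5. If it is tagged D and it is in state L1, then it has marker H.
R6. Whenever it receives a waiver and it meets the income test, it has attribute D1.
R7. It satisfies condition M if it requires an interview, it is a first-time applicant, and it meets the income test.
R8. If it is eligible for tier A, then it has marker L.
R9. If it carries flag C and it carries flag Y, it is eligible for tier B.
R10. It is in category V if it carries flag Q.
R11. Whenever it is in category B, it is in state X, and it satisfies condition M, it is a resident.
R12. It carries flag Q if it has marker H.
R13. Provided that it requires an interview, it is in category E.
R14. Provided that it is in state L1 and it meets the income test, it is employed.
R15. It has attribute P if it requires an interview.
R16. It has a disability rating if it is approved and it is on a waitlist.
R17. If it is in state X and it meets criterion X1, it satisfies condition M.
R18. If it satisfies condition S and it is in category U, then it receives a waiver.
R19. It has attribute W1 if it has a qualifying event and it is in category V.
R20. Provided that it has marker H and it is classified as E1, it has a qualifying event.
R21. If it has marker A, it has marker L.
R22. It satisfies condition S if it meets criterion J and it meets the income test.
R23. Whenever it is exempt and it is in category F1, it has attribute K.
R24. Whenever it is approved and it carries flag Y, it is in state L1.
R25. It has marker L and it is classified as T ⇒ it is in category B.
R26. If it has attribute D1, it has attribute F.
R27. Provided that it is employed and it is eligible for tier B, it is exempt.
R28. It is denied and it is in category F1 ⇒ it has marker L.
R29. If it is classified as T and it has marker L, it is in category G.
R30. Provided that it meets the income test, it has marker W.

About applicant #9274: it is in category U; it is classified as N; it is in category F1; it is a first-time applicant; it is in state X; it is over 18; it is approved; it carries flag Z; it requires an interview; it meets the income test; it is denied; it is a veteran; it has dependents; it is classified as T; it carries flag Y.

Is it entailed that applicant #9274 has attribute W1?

No

Forward chaining from the given facts derives: has marker H, is eligible for tier B, satisfies condition M, carries flag Q, is in category E, has attribute P, is in state L1, has marker L, is in category G, has marker W, is in category V, is employed, is in category B, is exempt, is a resident, has attribute K.
The only rule concluding "it has attribute W1" is R19, which needs "it has a qualifying event"; that is never established.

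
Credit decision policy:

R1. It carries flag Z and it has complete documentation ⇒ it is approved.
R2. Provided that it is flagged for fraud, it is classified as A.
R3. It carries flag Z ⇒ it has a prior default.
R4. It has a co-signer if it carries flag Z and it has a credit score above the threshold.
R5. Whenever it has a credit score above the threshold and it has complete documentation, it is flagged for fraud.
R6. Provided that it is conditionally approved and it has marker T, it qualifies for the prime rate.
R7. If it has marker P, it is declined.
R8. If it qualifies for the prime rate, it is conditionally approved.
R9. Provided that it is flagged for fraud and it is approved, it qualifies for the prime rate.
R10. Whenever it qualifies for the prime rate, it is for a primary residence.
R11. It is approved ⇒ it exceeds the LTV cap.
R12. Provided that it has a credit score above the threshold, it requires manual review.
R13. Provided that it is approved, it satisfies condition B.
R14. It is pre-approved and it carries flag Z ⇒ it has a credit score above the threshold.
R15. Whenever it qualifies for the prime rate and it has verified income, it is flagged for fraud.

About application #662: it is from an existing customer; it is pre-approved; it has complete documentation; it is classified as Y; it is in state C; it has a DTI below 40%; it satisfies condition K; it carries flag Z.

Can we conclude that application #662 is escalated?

No

Forward chaining from the given facts derives: is approved, has a prior default, exceeds the LTV cap, satisfies condition B, has a credit score above the threshold, has a co-signer, is flagged for fraud, qualifies for the prime rate, is for a primary residence, requires manual review, is classified as A, is conditionally approved.
No rule has "it is escalated" as its conclusion, and it is not among the given facts.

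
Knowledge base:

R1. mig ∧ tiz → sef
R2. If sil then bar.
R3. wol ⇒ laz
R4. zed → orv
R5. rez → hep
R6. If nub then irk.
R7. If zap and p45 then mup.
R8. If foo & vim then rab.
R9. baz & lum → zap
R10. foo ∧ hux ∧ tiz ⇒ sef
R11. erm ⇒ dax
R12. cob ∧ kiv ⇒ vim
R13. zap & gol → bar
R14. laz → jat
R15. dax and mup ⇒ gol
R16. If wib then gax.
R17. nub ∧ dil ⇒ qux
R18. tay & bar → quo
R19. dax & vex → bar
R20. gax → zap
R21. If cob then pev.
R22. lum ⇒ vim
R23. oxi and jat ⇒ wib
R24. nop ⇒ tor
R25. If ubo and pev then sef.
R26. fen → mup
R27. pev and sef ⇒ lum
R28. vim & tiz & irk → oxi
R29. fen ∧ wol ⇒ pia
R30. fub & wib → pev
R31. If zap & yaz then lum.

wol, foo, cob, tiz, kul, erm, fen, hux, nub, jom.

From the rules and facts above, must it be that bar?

laz  (by R3: wol)
irk  (by R6: nub)
sef  (by R10: foo, hux, tiz)
dax  (by R11: erm)
jat  (by R14: laz)
pev  (by R21: cob)
mup  (by R26: fen)
lum  (by R27: pev, sef)
gol  (by R15: dax, mup)
vim  (by R22: lum)
oxi  (by R28: vim, tiz, irk)
wib  (by R23: oxi, jat)
gax  (by R16: wib)
zap  (by R20: gax)
bar  (by R13: zap, gol)

Yes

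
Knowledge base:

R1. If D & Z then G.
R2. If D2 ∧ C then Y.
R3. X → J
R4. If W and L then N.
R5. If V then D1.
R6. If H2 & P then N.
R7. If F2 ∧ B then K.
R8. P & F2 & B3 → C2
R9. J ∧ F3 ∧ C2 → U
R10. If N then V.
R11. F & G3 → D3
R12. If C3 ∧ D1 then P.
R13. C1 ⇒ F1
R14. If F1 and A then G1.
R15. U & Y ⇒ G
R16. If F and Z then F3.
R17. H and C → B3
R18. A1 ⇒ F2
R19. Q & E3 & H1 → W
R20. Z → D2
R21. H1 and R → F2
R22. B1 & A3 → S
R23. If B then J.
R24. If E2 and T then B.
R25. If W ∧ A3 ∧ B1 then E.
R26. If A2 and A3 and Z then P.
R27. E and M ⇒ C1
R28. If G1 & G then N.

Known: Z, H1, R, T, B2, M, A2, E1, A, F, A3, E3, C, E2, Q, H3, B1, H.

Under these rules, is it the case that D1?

F3  (by R16: F, Z)
B3  (by R17: H, C)
W  (by R19: Q, E3, H1)
D2  (by R20: Z)
F2  (by R21: H1, R)
B  (by R24: E2, T)
E  (by R25: W, A3, B1)
P  (by R26: A2, A3, Z)
C1  (by R27: E, M)
Y  (by R2: D2, C)
C2  (by R8: P, F2, B3)
F1  (by R13: C1)
G1  (by R14: F1, A)
J  (by R23: B)
U  (by R9: J, F3, C2)
G  (by R15: U, Y)
N  (by R28: G1, G)
V  (by R10: N)
D1  (by R5: V)

Yes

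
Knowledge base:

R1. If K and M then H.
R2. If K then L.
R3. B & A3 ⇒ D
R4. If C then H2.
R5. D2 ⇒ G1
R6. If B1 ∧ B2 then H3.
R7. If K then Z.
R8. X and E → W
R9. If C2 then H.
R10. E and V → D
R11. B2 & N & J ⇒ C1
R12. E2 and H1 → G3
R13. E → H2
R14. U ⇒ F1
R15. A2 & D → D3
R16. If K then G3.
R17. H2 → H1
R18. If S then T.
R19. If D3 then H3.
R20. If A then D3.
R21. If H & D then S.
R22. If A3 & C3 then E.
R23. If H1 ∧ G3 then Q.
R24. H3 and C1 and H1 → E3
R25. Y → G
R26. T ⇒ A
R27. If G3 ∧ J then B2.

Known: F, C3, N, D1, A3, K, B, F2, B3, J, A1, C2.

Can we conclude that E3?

D  (by R3: B, A3)
H  (by R9: C2)
G3  (by R16: K)
S  (by R21: H, D)
E  (by R22: A3, C3)
B2  (by R27: G3, J)
C1  (by R11: B2, N, J)
H2  (by R13: E)
H1  (by R17: H2)
T  (by R18: S)
A  (by R26: T)
D3  (by R20: A)
H3  (by R19: D3)
E3  (by R24: H3, C1, H1)

Yes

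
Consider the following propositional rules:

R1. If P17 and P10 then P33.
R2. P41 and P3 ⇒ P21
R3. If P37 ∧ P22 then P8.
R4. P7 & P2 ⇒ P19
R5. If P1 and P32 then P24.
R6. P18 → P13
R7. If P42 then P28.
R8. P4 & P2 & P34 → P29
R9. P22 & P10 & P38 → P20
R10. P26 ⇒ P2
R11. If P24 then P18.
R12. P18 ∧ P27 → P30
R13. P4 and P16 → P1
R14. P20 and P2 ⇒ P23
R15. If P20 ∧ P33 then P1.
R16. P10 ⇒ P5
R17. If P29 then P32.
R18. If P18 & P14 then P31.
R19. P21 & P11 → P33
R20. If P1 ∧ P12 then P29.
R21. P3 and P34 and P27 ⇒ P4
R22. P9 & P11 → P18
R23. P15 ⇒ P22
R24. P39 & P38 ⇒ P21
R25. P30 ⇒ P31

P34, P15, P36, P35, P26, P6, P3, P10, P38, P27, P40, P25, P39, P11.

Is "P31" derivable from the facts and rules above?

Yes

P2  (by R10: P26)
P4  (by R21: P3, P34, P27)
P22  (by R23: P15)
P21  (by R24: P39, P38)
P29  (by R8: P4, P2, P34)
P20  (by R9: P22, P10, P38)
P32  (by R17: P29)
P33  (by R19: P21, P11)
P1  (by R15: P20, P33)
P24  (by R5: P1, P32)
P18  (by R11: P24)
P30  (by R12: P18, P27)
P31  (by R25: P30)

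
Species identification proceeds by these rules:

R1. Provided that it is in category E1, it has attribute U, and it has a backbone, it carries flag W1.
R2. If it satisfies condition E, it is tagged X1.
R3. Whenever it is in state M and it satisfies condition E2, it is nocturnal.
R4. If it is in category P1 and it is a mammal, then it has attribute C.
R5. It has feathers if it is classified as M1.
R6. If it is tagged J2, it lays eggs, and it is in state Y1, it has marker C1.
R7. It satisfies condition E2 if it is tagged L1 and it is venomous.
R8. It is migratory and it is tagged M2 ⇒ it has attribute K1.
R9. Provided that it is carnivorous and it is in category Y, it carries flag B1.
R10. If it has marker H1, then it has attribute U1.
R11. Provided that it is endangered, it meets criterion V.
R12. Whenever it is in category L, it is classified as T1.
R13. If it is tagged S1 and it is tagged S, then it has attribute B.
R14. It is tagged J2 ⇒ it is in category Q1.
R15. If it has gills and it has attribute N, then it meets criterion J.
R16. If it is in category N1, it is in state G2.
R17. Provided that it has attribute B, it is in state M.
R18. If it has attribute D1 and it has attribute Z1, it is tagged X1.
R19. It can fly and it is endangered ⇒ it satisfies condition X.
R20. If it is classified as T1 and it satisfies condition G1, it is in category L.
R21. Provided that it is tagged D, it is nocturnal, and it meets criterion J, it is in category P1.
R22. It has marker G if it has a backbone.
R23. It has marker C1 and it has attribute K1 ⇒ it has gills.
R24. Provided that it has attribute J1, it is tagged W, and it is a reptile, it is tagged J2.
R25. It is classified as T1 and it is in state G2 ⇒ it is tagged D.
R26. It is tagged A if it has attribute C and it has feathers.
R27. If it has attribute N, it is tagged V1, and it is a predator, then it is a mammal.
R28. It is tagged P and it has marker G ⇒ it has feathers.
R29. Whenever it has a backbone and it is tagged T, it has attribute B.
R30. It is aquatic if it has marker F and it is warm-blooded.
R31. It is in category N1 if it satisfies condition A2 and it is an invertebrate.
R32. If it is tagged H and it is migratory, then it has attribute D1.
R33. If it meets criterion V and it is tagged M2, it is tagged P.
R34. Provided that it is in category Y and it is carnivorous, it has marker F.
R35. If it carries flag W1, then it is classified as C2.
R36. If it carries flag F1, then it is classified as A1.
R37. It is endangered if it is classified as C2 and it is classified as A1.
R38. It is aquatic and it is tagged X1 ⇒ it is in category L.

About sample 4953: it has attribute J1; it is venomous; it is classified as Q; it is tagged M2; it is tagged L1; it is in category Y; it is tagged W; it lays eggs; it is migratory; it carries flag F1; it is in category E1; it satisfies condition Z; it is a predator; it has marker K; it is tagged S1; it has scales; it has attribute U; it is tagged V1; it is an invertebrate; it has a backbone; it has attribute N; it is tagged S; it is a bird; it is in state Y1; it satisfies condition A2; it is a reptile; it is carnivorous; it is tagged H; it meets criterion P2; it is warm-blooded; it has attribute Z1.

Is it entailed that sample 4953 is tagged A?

Yes

By R1 (it is in category E1, it has attribute U, it has a backbone): it carries flag W1.
By R7 (it is tagged L1, it is venomous): it satisfies condition E2.
By R8 (it is migratory, it is tagged M2): it has attribute K1.
By R13 (it is tagged S1, it is tagged S): it has attribute B.
By R17 (it has attribute B): it is in state M.
By R22 (it has a backbone): it has marker G.
By R24 (it has attribute J1, it is tagged W, it is a reptile): it is tagged J2.
By R27 (it has attribute N, it is tagged V1, it is a predator): it is a mammal.
By R31 (it satisfies condition A2, it is an invertebrate): it is in category N1.
By R32 (it is tagged H, it is migratory): it has attribute D1.
By R34 (it is in category Y, it is carnivorous): it has marker F.
By R35 (it carries flag W1): it is classified as C2.
By R36 (it carries flag F1): it is classified as A1.
By R37 (it is classified as C2, it is classified as A1): it is endangered.
By R3 (it is in state M, it satisfies condition E2): it is nocturnal.
By R6 (it is tagged J2, it lays eggs, it is in state Y1): it has marker C1.
By R11 (it is endangered): it meets criterion V.
By R16 (it is in category N1): it is in state G2.
By R18 (it has attribute D1, it has attribute Z1): it is tagged X1.
By R23 (it has marker C1, it has attribute K1): it has gills.
By R30 (it has marker F, it is warm-blooded): it is aquatic.
By R33 (it meets criterion V, it is tagged M2): it is tagged P.
By R38 (it is aquatic, it is tagged X1): it is in category L.
By R12 (it is in category L): it is classified as T1.
By R15 (it has gills, it has attribute N): it meets criterion J.
By R25 (it is classified as T1, it is in state G2): it is tagged D.
By R28 (it is tagged P, it has marker G): it has feathers.
By R21 (it is tagged D, it is nocturnal, it meets criterion J): it is in category P1.
By R4 (it is in category P1, it is a mammal): it has attribute C.
By R26 (it has attribute C, it has feathers): it is tagged A.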